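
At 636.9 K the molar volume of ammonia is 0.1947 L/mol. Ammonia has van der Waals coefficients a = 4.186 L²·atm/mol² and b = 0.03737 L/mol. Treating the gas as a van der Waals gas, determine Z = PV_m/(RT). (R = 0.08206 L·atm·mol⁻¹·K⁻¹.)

Z ≈ 0.8262

P = RT/(V_m − b) − a/V_m² = (0.08206)(636.9)/(0.1947 − 0.03737) − 4.186/(0.1947)²
  = 52.264/0.15733 − 110.42 = 332.19 − 110.42 = 221.77 atm
Z = PV_m/(RT) = (221.77)(0.1947)/((0.08206)(636.9)) = 43.179/52.264 = 0.8262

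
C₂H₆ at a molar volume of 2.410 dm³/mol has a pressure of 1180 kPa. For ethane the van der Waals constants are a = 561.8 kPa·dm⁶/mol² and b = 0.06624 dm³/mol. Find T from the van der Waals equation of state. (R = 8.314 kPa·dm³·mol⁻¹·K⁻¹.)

T = (P + a/V_m²)(V_m − b)/R
P + a/V_m² = 1180 + 561.8/(2.410)² = 1276.7 kPa
V_m − b = 2.410 − 0.06624 = 2.3438 dm³/mol
T = (1276.7)(2.3438)/8.314 = 359.9 K

T ≈ 359.9 K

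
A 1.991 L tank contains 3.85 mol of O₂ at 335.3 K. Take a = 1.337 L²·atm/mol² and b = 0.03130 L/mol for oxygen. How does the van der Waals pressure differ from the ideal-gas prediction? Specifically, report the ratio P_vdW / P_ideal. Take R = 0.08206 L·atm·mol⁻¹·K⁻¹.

Ideal: P_ideal = nRT/V = (3.85)(0.08206)(335.3)/1.991 = 53.2053 atm
vdW: P = nRT/(V − nb) − a n²/V² = 105.932/1.87050 − 19.8177/3.96408 = 56.6330 − 4.99932 = 51.6337 atm
Ratio = 51.6337/53.2053 = 0.9705

P_vdW / P_ideal ≈ 0.9705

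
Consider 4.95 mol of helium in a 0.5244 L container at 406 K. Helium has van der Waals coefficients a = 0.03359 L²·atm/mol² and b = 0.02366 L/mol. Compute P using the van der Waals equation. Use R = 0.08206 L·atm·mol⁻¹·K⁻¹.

P = nRT/(V − nb) − a n²/V²
nRT/(V − nb) = (4.95)(0.08206)(406)/(0.5244 − 4.95×0.02366) = 164.92/0.40728 = 404.93 atm
a n²/V² = (0.03359)(4.95)²/(0.5244)² = 2.9929 atm
P = 404.93 − 2.9929 = 401.9 atm

P ≈ 401.9 atm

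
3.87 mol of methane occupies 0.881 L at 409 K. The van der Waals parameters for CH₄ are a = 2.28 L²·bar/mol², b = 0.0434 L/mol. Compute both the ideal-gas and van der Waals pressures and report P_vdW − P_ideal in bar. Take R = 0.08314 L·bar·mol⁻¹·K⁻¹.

ΔP ≈ -8.81 bar

Ideal: P_ideal = nRT/V = (3.87)(0.08314)(409)/0.881 = 149.372 bar
vdW: P = nRT/(V − nb) − a n²/V² = 131.596/0.713042 − 34.1473/0.776161 = 184.556 − 43.9951 = 140.561 bar
ΔP = 140.561 − 149.372 = -8.81 bar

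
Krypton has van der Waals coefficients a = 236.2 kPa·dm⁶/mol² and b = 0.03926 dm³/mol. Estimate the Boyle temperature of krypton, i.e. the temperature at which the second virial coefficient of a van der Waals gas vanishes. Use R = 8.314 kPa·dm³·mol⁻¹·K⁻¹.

For a van der Waals gas the second virial coefficient B₂ = b − a/(RT) vanishes at T_B = a/(Rb).
T_B = 236.2/(8.314×0.03926) = 236.2/0.32641 = 723.6 K

T_B ≈ 723.6 K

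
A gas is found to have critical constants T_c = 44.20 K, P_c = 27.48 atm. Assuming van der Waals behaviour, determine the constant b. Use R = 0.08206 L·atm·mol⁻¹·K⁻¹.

b ≈ 0.01650 L/mol

From T_c = 8a/(27Rb) and P_c = a/(27b²): b = R T_c/(8 P_c).
b = (0.08206)(44.20)/(8×27.48) = 3.6271/219.84 = 0.01650 L/mol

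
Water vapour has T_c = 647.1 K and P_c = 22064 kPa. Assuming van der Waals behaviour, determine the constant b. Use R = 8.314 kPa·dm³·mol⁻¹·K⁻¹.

b ≈ 0.03048 dm³/mol

From T_c = 8a/(27Rb) and P_c = a/(27b²): b = R T_c/(8 P_c).
b = (8.314)(647.1)/(8×22064) = 5380.0/176512 = 0.03048 dm³/mol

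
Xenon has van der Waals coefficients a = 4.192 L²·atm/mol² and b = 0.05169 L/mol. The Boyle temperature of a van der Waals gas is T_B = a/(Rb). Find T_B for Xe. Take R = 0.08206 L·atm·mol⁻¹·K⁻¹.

For a van der Waals gas the second virial coefficient B₂ = b − a/(RT) vanishes at T_B = a/(Rb).
T_B = 4.192/(0.08206×0.05169) = 4.192/0.0042417 = 988.3 K

T_B ≈ 988.3 K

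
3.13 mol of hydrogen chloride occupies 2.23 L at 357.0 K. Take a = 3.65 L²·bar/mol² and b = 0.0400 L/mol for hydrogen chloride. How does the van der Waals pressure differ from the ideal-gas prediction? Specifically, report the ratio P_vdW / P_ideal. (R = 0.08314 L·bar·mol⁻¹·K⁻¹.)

P_vdW / P_ideal ≈ 0.8869

Ideal: P_ideal = nRT/V = (3.13)(0.08314)(357.0)/2.23 = 41.6599 bar
vdW: P = nRT/(V − nb) − a n²/V² = 92.9015/2.10480 − 35.7587/4.97290 = 44.1379 − 7.19071 = 36.9472 bar
Ratio = 36.9472/41.6599 = 0.8869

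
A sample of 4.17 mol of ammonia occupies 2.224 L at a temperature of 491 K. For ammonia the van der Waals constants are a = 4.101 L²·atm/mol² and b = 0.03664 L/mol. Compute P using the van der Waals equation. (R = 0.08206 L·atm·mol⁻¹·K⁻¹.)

P ≈ 66.70 atm

P = nRT/(V − nb) − a n²/V²
nRT/(V − nb) = (4.17)(0.08206)(491)/(2.224 − 4.17×0.03664) = 168.02/2.0712 = 81.122 atm
a n²/V² = (4.101)(4.17)²/(2.224)² = 14.418 atm
P = 81.122 − 14.418 = 66.70 atm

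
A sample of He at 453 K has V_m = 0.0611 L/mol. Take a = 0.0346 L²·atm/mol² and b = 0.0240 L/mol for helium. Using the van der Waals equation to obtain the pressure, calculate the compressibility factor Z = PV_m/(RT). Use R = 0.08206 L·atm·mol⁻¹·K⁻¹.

Z ≈ 1.632

P = RT/(V_m − b) − a/V_m² = (0.08206)(453)/(0.0611 − 0.0240) − 0.0346/(0.0611)²
  = 37.173/0.037100 − 9.2682 = 1002.0 − 9.2682 = 992.7 atm
Z = PV_m/(RT) = (992.7)(0.0611)/((0.08206)(453)) = 60.654/37.173 = 1.632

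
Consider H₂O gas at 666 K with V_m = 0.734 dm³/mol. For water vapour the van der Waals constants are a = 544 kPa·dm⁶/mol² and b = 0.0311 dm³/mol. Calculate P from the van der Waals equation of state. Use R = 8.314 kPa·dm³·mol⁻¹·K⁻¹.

P = RT/(V_m − b) − a/V_m²
RT/(V_m − b) = (8.314)(666)/(0.734 − 0.0311) = 5537.1/0.70290 = 7877.5 kPa
a/V_m² = 544/(0.734)² = 1009.7 kPa
P = 7877.5 − 1009.7 = 6868 kPa

P ≈ 6868 kPa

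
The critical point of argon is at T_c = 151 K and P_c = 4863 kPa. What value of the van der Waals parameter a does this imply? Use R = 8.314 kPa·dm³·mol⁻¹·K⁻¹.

From T_c = 8a/(27Rb) and P_c = a/(27b²): a = 27 R² T_c²/(64 P_c).
a = 27×(8.314)²×(151)²/(64×4863) = 42553736/311232 = 136.7 kPa·dm⁶/mol²

a ≈ 136.7 kPa·dm⁶/mol²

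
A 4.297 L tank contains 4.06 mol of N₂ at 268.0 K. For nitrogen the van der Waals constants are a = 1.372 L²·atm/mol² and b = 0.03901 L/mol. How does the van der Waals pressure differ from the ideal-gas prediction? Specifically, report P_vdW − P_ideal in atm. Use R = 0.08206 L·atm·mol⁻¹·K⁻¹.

Ideal: P_ideal = nRT/V = (4.06)(0.08206)(268.0)/4.297 = 20.7791 atm
vdW: P = nRT/(V − nb) − a n²/V² = 89.2878/4.13862 − 22.6155/18.4642 = 21.5743 − 1.22483 = 20.3495 atm
ΔP = 20.3495 − 20.7791 = -0.430 atm

ΔP ≈ -0.430 atm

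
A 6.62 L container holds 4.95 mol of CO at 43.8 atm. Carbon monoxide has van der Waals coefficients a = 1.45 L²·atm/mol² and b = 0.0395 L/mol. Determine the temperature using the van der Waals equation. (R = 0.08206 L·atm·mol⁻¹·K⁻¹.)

T = (P + a n²/V²)(V − nb)/(nR)
P + a n²/V² = 43.8 + (1.45)(4.95)²/(6.62)² = 44.611 atm
V − nb = 6.62 − (4.95)(0.0395) = 6.4245 L
T = (44.611)(6.4245)/((4.95)(0.08206)) = 705.6 K

T ≈ 705.6 K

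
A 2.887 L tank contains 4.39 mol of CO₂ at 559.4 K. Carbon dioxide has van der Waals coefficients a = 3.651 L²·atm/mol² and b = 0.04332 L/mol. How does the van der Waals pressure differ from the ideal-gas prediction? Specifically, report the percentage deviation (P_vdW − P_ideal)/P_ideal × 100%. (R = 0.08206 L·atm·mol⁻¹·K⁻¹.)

Ideal: P_ideal = nRT/V = (4.39)(0.08206)(559.4)/2.887 = 69.8026 atm
vdW: P = nRT/(V − nb) − a n²/V² = 201.520/2.69683 − 70.3624/8.33477 = 74.7248 − 8.44203 = 66.2828 atm
% deviation = (66.2828 − 69.8026)/69.8026 × 100% = -5.04%

-5.04 %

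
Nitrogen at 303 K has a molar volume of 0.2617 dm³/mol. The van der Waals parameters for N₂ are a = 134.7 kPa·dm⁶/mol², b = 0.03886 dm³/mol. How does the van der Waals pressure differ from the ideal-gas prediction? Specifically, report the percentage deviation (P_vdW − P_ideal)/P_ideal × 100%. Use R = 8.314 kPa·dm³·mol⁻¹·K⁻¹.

-2.99 %

Ideal: P_ideal = RT/V_m = (8.314)(303)/0.2617 = 9626.07 kPa
vdW: P = RT/(V_m − b) − a/V_m² = 2519.14/0.222840 − 134.7/0.0684869 = 11304.7 − 1966.80 = 9337.9 kPa
% deviation = (9337.9 − 9626.07)/9626.07 × 100% = -2.99%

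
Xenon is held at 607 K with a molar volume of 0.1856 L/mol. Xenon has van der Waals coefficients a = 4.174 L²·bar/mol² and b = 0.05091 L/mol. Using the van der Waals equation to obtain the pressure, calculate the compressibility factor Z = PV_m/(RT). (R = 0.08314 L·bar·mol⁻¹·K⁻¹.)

Z ≈ 0.9323

P = RT/(V_m − b) − a/V_m² = (0.08314)(607)/(0.1856 − 0.05091) − 4.174/(0.1856)²
  = 50.466/0.13469 − 121.17 = 374.68 − 121.17 = 253.51 bar
Z = PV_m/(RT) = (253.51)(0.1856)/((0.08314)(607)) = 47.051/50.466 = 0.9323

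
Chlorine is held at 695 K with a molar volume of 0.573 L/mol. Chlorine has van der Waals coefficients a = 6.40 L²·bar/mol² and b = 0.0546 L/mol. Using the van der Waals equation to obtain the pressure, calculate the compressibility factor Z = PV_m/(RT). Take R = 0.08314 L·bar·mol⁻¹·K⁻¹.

Z ≈ 0.9120

P = RT/(V_m − b) − a/V_m² = (0.08314)(695)/(0.573 − 0.0546) − 6.40/(0.573)²
  = 57.782/0.51840 − 19.493 = 111.46 − 19.493 = 91.97 bar
Z = PV_m/(RT) = (91.97)(0.573)/((0.08314)(695)) = 52.699/57.782 = 0.9120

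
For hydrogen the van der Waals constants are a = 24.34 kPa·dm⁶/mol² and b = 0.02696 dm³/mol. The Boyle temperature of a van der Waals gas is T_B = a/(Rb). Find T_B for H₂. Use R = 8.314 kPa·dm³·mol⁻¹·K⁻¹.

For a van der Waals gas the second virial coefficient B₂ = b − a/(RT) vanishes at T_B = a/(Rb).
T_B = 24.34/(8.314×0.02696) = 24.34/0.22415 = 108.6 K

T_B ≈ 108.6 K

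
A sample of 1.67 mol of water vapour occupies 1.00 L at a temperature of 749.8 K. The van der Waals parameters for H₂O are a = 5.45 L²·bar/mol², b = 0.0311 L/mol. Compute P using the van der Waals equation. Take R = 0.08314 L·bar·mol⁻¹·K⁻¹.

P ≈ 94.61 bar

P = nRT/(V − nb) − a n²/V²
nRT/(V − nb) = (1.67)(0.08314)(749.8)/(1.00 − 1.67×0.0311) = 104.11/0.94806 = 109.81 bar
a n²/V² = (5.45)(1.67)²/(1.00)² = 15.200 bar
P = 109.81 − 15.200 = 94.61 bar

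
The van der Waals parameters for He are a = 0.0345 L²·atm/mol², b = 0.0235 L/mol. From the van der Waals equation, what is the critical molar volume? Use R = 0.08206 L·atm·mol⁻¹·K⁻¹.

For a van der Waals gas, V_m,c = 3b.
V_m,c = 3×0.0235 = 0.07050 L/mol

V_m,c ≈ 0.07050 L/mol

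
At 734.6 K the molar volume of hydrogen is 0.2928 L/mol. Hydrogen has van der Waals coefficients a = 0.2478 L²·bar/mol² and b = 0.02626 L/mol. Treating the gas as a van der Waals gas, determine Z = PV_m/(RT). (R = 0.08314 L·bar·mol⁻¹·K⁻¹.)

Z ≈ 1.085

P = RT/(V_m − b) − a/V_m² = (0.08314)(734.6)/(0.2928 − 0.02626) − 0.2478/(0.2928)²
  = 61.075/0.26654 − 2.8904 = 229.14 − 2.8904 = 226.25 bar
Z = PV_m/(RT) = (226.25)(0.2928)/((0.08314)(734.6)) = 66.246/61.075 = 1.085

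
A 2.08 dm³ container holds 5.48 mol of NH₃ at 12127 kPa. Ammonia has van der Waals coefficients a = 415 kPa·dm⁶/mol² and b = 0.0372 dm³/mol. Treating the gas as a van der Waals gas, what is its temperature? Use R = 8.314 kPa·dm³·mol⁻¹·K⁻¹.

T ≈ 618.0 K

T = (P + a n²/V²)(V − nb)/(nR)
P + a n²/V² = 12127 + (415)(5.48)²/(2.08)² = 15008 kPa
V − nb = 2.08 − (5.48)(0.0372) = 1.8761 dm³
T = (15008)(1.8761)/((5.48)(8.314)) = 618.0 K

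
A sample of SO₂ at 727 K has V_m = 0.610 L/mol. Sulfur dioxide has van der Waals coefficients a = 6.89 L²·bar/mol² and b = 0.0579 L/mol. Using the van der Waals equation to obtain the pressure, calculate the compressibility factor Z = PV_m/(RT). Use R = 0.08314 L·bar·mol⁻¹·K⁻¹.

Z ≈ 0.9180

P = RT/(V_m − b) − a/V_m² = (0.08314)(727)/(0.610 − 0.0579) − 6.89/(0.610)²
  = 60.443/0.55210 − 18.517 = 109.48 − 18.517 = 90.96 bar
Z = PV_m/(RT) = (90.96)(0.610)/((0.08314)(727)) = 55.486/60.443 = 0.9180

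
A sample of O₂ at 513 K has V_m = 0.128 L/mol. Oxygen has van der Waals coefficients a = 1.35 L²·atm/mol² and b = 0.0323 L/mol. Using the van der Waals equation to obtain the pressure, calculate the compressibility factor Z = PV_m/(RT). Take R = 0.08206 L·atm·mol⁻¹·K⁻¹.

Z ≈ 1.087

P = RT/(V_m − b) − a/V_m² = (0.08206)(513)/(0.128 − 0.0323) − 1.35/(0.128)²
  = 42.097/0.095700 − 82.397 = 439.89 − 82.397 = 357.49 atm
Z = PV_m/(RT) = (357.49)(0.128)/((0.08206)(513)) = 45.759/42.097 = 1.087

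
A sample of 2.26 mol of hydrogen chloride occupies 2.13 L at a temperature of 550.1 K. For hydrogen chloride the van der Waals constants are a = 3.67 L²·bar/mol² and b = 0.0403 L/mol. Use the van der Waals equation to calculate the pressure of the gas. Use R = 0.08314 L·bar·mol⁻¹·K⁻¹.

P = nRT/(V − nb) − a n²/V²
nRT/(V − nb) = (2.26)(0.08314)(550.1)/(2.13 − 2.26×0.0403) = 103.36/2.0389 = 50.694 bar
a n²/V² = (3.67)(2.26)²/(2.13)² = 4.1317 bar
P = 50.694 − 4.1317 = 46.56 bar

P ≈ 46.56 bar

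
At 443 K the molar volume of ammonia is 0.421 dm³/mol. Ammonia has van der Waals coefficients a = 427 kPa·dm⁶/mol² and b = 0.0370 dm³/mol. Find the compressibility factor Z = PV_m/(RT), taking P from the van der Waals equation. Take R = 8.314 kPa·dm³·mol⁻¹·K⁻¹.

Z ≈ 0.8210

P = RT/(V_m − b) − a/V_m² = (8.314)(443)/(0.421 − 0.0370) − 427/(0.421)²
  = 3683.1/0.38400 − 2409.1 = 9591.4 − 2409.1 = 7182.3 kPa
Z = PV_m/(RT) = (7182.3)(0.421)/((8.314)(443)) = 3023.7/3683.1 = 0.8210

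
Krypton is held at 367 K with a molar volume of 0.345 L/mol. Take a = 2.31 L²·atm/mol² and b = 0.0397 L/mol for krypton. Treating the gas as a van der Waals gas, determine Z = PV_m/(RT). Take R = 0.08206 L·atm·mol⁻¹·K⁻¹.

P = RT/(V_m − b) − a/V_m² = (0.08206)(367)/(0.345 − 0.0397) − 2.31/(0.345)²
  = 30.116/0.30530 − 19.408 = 98.644 − 19.408 = 79.236 atm
Z = PV_m/(RT) = (79.236)(0.345)/((0.08206)(367)) = 27.336/30.116 = 0.9077

Z ≈ 0.9077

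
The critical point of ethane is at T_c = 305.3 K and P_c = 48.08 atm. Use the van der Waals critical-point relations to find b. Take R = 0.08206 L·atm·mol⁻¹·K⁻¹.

From T_c = 8a/(27Rb) and P_c = a/(27b²): b = R T_c/(8 P_c).
b = (0.08206)(305.3)/(8×48.08) = 25.053/384.64 = 0.06513 L/mol

b ≈ 0.06513 L/mol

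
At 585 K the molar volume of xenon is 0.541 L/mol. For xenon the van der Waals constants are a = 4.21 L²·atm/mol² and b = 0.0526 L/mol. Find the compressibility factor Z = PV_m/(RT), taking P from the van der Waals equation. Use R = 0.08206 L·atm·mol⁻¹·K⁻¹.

P = RT/(V_m − b) − a/V_m² = (0.08206)(585)/(0.541 − 0.0526) − 4.21/(0.541)²
  = 48.005/0.48840 − 14.384 = 98.290 − 14.384 = 83.906 atm
Z = PV_m/(RT) = (83.906)(0.541)/((0.08206)(585)) = 45.393/48.005 = 0.9456

Z ≈ 0.9456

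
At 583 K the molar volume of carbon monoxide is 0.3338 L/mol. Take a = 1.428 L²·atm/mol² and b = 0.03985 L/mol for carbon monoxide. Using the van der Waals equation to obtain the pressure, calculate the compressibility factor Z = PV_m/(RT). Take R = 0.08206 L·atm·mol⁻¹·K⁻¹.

Z ≈ 1.046

P = RT/(V_m − b) − a/V_m² = (0.08206)(583)/(0.3338 − 0.03985) − 1.428/(0.3338)²
  = 47.841/0.29395 − 12.816 = 162.75 − 12.816 = 149.93 atm
Z = PV_m/(RT) = (149.93)(0.3338)/((0.08206)(583)) = 50.047/47.841 = 1.046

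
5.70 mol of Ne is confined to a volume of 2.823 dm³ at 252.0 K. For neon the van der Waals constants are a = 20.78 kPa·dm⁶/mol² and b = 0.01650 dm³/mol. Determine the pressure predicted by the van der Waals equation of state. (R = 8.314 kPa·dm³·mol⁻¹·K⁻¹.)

P ≈ 4291 kPa

P = nRT/(V − nb) − a n²/V²
nRT/(V − nb) = (5.70)(8.314)(252.0)/(2.823 − 5.70×0.01650) = 11942/2.7290 = 4376.0 kPa
a n²/V² = (20.78)(5.70)²/(2.823)² = 84.718 kPa
P = 4376.0 − 84.718 = 4291 kPa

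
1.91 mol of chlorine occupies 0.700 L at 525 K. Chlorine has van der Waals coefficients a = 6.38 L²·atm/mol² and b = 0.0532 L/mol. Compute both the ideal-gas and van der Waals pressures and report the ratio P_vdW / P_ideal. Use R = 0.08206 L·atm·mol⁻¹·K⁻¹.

Ideal: P_ideal = nRT/V = (1.91)(0.08206)(525)/0.700 = 117.551 atm
vdW: P = nRT/(V − nb) − a n²/V² = 82.2857/0.598388 − 23.2749/0.490000 = 137.512 − 47.4998 = 90.012 atm
Ratio = 90.012/117.551 = 0.7657

P_vdW / P_ideal ≈ 0.7657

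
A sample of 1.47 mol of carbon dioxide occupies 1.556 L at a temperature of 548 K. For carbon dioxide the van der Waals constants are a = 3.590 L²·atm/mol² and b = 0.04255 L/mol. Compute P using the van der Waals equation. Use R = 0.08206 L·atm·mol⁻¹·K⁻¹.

P = nRT/(V − nb) − a n²/V²
nRT/(V − nb) = (1.47)(0.08206)(548)/(1.556 − 1.47×0.04255) = 66.104/1.4935 = 44.261 atm
a n²/V² = (3.590)(1.47)²/(1.556)² = 3.2041 atm
P = 44.261 − 3.2041 = 41.06 atm

P ≈ 41.06 atm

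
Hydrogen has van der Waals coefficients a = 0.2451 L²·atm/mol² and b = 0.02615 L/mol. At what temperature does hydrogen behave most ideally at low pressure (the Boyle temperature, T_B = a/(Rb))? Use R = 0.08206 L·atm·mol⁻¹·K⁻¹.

For a van der Waals gas the second virial coefficient B₂ = b − a/(RT) vanishes at T_B = a/(Rb).
T_B = 0.2451/(0.08206×0.02615) = 0.2451/0.0021459 = 114.2 K

T_B ≈ 114.2 K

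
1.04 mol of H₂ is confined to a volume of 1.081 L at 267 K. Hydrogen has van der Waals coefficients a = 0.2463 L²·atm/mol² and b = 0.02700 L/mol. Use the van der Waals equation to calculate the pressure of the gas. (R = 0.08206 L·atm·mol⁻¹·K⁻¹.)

P = nRT/(V − nb) − a n²/V²
nRT/(V − nb) = (1.04)(0.08206)(267)/(1.081 − 1.04×0.02700) = 22.786/1.0529 = 21.641 atm
a n²/V² = (0.2463)(1.04)²/(1.081)² = 0.22797 atm
P = 21.641 − 0.22797 = 21.41 atm

P ≈ 21.41 atm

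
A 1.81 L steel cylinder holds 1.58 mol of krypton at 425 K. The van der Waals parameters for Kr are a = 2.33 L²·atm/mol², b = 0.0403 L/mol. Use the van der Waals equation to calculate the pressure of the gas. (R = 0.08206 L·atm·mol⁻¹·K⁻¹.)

P = nRT/(V − nb) − a n²/V²
nRT/(V − nb) = (1.58)(0.08206)(425)/(1.81 − 1.58×0.0403) = 55.103/1.7463 = 31.554 atm
a n²/V² = (2.33)(1.58)²/(1.81)² = 1.7755 atm
P = 31.554 − 1.7755 = 29.78 atm

P ≈ 29.78 atm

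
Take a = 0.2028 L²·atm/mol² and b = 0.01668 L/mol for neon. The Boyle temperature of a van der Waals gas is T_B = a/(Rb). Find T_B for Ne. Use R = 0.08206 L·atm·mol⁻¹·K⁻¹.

T_B ≈ 148.2 K

For a van der Waals gas the second virial coefficient B₂ = b − a/(RT) vanishes at T_B = a/(Rb).
T_B = 0.2028/(0.08206×0.01668) = 0.2028/0.0013688 = 148.2 K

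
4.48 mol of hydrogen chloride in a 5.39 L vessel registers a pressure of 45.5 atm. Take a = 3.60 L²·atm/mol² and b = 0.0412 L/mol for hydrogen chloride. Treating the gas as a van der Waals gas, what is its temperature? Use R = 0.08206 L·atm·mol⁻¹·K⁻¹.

T ≈ 679.5 K

T = (P + a n²/V²)(V − nb)/(nR)
P + a n²/V² = 45.5 + (3.60)(4.48)²/(5.39)² = 47.987 atm
V − nb = 5.39 − (4.48)(0.0412) = 5.2054 L
T = (47.987)(5.2054)/((4.48)(0.08206)) = 679.5 K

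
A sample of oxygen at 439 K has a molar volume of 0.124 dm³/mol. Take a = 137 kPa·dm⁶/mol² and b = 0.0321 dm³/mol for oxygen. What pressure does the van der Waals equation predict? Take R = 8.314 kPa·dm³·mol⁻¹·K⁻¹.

P = RT/(V_m − b) − a/V_m²
RT/(V_m − b) = (8.314)(439)/(0.124 − 0.0321) = 3649.8/0.091900 = 39715 kPa
a/V_m² = 137/(0.124)² = 8910.0 kPa
P = 39715 − 8910.0 = 30805 kPa

P ≈ 30805 kPa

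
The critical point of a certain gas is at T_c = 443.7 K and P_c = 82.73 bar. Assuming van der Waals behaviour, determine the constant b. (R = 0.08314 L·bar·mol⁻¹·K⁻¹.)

From T_c = 8a/(27Rb) and P_c = a/(27b²): b = R T_c/(8 P_c).
b = (0.08314)(443.7)/(8×82.73) = 36.889/661.84 = 0.05574 L/mol

b ≈ 0.05574 L/mol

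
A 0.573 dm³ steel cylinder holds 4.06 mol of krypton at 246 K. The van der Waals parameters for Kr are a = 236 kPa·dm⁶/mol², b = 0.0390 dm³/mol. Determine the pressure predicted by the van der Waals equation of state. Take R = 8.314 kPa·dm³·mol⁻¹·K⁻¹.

P ≈ 8177 kPa

P = nRT/(V − nb) − a n²/V²
nRT/(V − nb) = (4.06)(8.314)(246)/(0.573 − 4.06×0.0390) = 8303.7/0.41466 = 20025 kPa
a n²/V² = (236)(4.06)²/(0.573)² = 11848 kPa
P = 20025 − 11848 = 8177 kPa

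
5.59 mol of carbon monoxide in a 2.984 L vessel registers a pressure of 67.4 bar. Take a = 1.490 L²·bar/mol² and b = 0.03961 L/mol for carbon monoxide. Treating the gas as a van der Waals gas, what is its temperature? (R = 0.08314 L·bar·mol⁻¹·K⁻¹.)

T ≈ 431.7 K

T = (P + a n²/V²)(V − nb)/(nR)
P + a n²/V² = 67.4 + (1.490)(5.59)²/(2.984)² = 72.629 bar
V − nb = 2.984 − (5.59)(0.03961) = 2.7626 L
T = (72.629)(2.7626)/((5.59)(0.08314)) = 431.7 K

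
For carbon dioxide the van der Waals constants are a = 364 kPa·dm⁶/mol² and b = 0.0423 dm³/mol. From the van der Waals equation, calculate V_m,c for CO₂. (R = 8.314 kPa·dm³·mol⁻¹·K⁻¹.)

For a van der Waals gas, V_m,c = 3b.
V_m,c = 3×0.0423 = 0.1269 dm³/mol

V_m,c ≈ 0.1269 dm³/mol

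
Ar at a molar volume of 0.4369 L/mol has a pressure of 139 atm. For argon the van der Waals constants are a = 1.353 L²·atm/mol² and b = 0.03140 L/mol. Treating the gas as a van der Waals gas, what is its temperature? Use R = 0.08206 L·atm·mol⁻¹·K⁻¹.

T ≈ 721.9 K

T = (P + a/V_m²)(V_m − b)/R
P + a/V_m² = 139 + 1.353/(0.4369)² = 146.09 atm
V_m − b = 0.4369 − 0.03140 = 0.40550 L/mol
T = (146.09)(0.40550)/0.08206 = 721.9 K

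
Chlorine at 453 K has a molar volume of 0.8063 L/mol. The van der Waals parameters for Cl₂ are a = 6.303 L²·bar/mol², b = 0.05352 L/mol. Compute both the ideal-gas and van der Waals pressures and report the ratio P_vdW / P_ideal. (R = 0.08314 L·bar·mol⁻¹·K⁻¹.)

P_vdW / P_ideal ≈ 0.8635

Ideal: P_ideal = RT/V_m = (0.08314)(453)/0.8063 = 46.7102 bar
vdW: P = RT/(V_m − b) − a/V_m² = 37.6624/0.752780 − 6.303/0.650120 = 50.0311 − 9.69513 = 40.3360 bar
Ratio = 40.3360/46.7102 = 0.8635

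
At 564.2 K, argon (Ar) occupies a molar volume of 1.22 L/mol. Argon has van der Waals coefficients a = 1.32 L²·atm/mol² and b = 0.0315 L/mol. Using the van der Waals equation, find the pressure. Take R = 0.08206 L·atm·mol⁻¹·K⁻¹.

P ≈ 38.07 atm

P = RT/(V_m − b) − a/V_m²
RT/(V_m − b) = (0.08206)(564.2)/(1.22 − 0.0315) = 46.298/1.1885 = 38.955 atm
a/V_m² = 1.32/(1.22)² = 0.88686 atm
P = 38.955 − 0.88686 = 38.07 atm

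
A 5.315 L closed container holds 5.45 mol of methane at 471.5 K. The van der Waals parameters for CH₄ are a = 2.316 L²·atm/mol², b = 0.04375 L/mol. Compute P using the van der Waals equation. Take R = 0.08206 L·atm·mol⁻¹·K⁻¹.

P ≈ 39.10 atm

P = nRT/(V − nb) − a n²/V²
nRT/(V − nb) = (5.45)(0.08206)(471.5)/(5.315 − 5.45×0.04375) = 210.87/5.0766 = 41.538 atm
a n²/V² = (2.316)(5.45)²/(5.315)² = 2.4351 atm
P = 41.538 − 2.4351 = 39.10 atm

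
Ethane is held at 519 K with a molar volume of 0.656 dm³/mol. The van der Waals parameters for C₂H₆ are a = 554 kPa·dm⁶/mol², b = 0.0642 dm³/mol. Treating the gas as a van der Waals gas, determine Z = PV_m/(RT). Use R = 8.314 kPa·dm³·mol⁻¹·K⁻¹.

Z ≈ 0.9128

P = RT/(V_m − b) − a/V_m² = (8.314)(519)/(0.656 − 0.0642) − 554/(0.656)²
  = 4315.0/0.59180 − 1287.4 = 7291.3 − 1287.4 = 6003.9 kPa
Z = PV_m/(RT) = (6003.9)(0.656)/((8.314)(519)) = 3938.6/4315.0 = 0.9128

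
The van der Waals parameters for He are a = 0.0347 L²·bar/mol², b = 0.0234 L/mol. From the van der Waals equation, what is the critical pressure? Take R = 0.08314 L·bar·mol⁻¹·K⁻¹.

For a van der Waals gas, P_c = a/(27b²).
P_c = 0.0347/(27×(0.0234)²) = 0.0347/0.014784 = 2.347 bar

P_c ≈ 2.347 bar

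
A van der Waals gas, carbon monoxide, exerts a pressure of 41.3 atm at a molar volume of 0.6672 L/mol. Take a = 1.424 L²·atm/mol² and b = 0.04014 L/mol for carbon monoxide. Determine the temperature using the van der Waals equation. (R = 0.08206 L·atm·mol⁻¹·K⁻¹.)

T = (P + a/V_m²)(V_m − b)/R
P + a/V_m² = 41.3 + 1.424/(0.6672)² = 44.499 atm
V_m − b = 0.6672 − 0.04014 = 0.62706 L/mol
T = (44.499)(0.62706)/0.08206 = 340.0 K

T ≈ 340.0 K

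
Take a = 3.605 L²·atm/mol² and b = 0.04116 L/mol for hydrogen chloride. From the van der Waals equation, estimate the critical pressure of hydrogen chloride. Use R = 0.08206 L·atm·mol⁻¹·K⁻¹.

P_c ≈ 78.81 atm

For a van der Waals gas, P_c = a/(27b²).
P_c = 3.605/(27×(0.04116)²) = 3.605/0.045742 = 78.81 atm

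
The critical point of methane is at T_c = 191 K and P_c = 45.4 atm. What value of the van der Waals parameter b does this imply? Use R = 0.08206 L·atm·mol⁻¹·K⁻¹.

b ≈ 0.04315 L/mol

From T_c = 8a/(27Rb) and P_c = a/(27b²): b = R T_c/(8 P_c).
b = (0.08206)(191)/(8×45.4) = 15.673/363.20 = 0.04315 L/mol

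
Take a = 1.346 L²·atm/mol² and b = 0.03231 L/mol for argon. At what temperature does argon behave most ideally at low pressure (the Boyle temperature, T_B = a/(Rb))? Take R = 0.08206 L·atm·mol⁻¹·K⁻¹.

For a van der Waals gas the second virial coefficient B₂ = b − a/(RT) vanishes at T_B = a/(Rb).
T_B = 1.346/(0.08206×0.03231) = 1.346/0.0026514 = 507.7 K

T_B ≈ 507.7 K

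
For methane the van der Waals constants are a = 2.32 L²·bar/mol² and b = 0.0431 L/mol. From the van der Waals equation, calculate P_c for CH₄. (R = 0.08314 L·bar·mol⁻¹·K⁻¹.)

P_c ≈ 46.26 bar

For a van der Waals gas, P_c = a/(27b²).
P_c = 2.32/(27×(0.0431)²) = 2.32/0.050155 = 46.26 bar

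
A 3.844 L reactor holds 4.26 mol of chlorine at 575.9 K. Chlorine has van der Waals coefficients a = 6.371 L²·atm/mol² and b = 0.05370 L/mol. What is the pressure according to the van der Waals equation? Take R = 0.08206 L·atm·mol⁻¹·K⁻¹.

P = nRT/(V − nb) − a n²/V²
nRT/(V − nb) = (4.26)(0.08206)(575.9)/(3.844 − 4.26×0.05370) = 201.32/3.6152 = 55.687 atm
a n²/V² = (6.371)(4.26)²/(3.844)² = 7.8246 atm
P = 55.687 − 7.8246 = 47.86 atm

P ≈ 47.86 atm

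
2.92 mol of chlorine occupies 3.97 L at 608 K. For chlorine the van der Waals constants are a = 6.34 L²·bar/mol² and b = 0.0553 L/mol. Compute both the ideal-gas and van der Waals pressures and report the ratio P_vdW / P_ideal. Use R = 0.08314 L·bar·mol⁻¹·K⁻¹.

P_vdW / P_ideal ≈ 0.9501

Ideal: P_ideal = nRT/V = (2.92)(0.08314)(608)/3.97 = 37.1797 bar
vdW: P = nRT/(V − nb) − a n²/V² = 147.603/3.80852 − 54.0574/15.7609 = 38.7560 − 3.42984 = 35.3262 bar
Ratio = 35.3262/37.1797 = 0.9501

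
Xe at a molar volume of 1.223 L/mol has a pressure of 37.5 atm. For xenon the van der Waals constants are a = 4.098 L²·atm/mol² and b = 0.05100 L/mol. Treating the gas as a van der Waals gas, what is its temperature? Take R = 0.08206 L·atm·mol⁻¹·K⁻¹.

T ≈ 574.7 K

T = (P + a/V_m²)(V_m − b)/R
P + a/V_m² = 37.5 + 4.098/(1.223)² = 40.240 atm
V_m − b = 1.223 − 0.05100 = 1.1720 L/mol
T = (40.240)(1.1720)/0.08206 = 574.7 K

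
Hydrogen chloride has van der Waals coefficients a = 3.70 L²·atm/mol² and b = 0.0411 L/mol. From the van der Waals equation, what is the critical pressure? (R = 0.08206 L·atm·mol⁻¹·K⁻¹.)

For a van der Waals gas, P_c = a/(27b²).
P_c = 3.70/(27×(0.0411)²) = 3.70/0.045609 = 81.12 atm

P_c ≈ 81.12 atm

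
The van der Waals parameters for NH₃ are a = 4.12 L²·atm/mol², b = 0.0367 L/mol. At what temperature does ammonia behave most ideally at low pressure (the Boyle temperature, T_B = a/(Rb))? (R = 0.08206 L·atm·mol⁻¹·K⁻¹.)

T_B ≈ 1368 K

For a van der Waals gas the second virial coefficient B₂ = b − a/(RT) vanishes at T_B = a/(Rb).
T_B = 4.12/(0.08206×0.0367) = 4.12/0.0030116 = 1368 K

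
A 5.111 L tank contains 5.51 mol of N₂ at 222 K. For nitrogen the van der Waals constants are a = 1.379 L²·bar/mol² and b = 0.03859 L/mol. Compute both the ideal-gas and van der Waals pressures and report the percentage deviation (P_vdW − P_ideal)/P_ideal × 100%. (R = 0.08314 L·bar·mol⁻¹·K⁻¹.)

Ideal: P_ideal = nRT/V = (5.51)(0.08314)(222)/5.111 = 19.8980 bar
vdW: P = nRT/(V − nb) − a n²/V² = 101.699/4.89837 − 41.8666/26.1223 = 20.7618 − 1.60271 = 19.1591 bar
% deviation = (19.1591 − 19.8980)/19.8980 × 100% = -3.71%

-3.71 %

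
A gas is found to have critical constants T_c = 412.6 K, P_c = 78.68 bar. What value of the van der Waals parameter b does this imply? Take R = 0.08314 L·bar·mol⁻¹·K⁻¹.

From T_c = 8a/(27Rb) and P_c = a/(27b²): b = R T_c/(8 P_c).
b = (0.08314)(412.6)/(8×78.68) = 34.304/629.44 = 0.05450 L/mol

b ≈ 0.05450 L/mol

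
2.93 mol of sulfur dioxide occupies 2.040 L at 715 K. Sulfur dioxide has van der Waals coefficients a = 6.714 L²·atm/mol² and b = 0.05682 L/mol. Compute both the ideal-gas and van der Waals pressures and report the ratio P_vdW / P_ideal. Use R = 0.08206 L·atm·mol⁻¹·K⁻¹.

Ideal: P_ideal = nRT/V = (2.93)(0.08206)(715)/2.040 = 84.2704 atm
vdW: P = nRT/(V − nb) − a n²/V² = 171.912/1.87352 − 57.6390/4.16160 = 91.7588 − 13.8502 = 77.9086 atm
Ratio = 77.9086/84.2704 = 0.9245

P_vdW / P_ideal ≈ 0.9245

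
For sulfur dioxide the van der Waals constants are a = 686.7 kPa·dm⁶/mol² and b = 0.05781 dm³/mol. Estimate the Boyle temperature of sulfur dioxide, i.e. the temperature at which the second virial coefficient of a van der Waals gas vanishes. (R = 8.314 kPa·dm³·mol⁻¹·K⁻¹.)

T_B ≈ 1429 K

For a van der Waals gas the second virial coefficient B₂ = b − a/(RT) vanishes at T_B = a/(Rb).
T_B = 686.7/(8.314×0.05781) = 686.7/0.48063 = 1429 K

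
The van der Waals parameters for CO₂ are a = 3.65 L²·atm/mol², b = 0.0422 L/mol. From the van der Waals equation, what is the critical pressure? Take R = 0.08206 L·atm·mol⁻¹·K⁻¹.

P_c ≈ 75.91 atm

For a van der Waals gas, P_c = a/(27b²).
P_c = 3.65/(27×(0.0422)²) = 3.65/0.048083 = 75.91 atm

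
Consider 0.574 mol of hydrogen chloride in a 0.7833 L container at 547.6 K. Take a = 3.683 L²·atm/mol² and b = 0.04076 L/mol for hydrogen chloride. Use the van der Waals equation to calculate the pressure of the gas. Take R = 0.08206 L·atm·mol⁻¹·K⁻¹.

P ≈ 31.97 atm

P = nRT/(V − nb) − a n²/V²
nRT/(V − nb) = (0.574)(0.08206)(547.6)/(0.7833 − 0.574×0.04076) = 25.793/0.75990 = 33.943 atm
a n²/V² = (3.683)(0.574)²/(0.7833)² = 1.9777 atm
P = 33.943 − 1.9777 = 31.97 atm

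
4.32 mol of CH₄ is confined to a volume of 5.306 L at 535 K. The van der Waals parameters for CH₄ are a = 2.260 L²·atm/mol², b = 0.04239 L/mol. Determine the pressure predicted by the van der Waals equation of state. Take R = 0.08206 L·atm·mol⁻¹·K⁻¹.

P = nRT/(V − nb) − a n²/V²
nRT/(V − nb) = (4.32)(0.08206)(535)/(5.306 − 4.32×0.04239) = 189.66/5.1229 = 37.022 atm
a n²/V² = (2.260)(4.32)²/(5.306)² = 1.4981 atm
P = 37.022 − 1.4981 = 35.52 atm

P ≈ 35.52 atm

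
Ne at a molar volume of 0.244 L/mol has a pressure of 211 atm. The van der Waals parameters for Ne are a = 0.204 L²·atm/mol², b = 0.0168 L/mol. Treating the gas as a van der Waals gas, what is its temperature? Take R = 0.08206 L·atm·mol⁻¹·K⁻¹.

T ≈ 593.7 K

T = (P + a/V_m²)(V_m − b)/R
P + a/V_m² = 211 + 0.204/(0.244)² = 214.43 atm
V_m − b = 0.244 − 0.0168 = 0.22720 L/mol
T = (214.43)(0.22720)/0.08206 = 593.7 K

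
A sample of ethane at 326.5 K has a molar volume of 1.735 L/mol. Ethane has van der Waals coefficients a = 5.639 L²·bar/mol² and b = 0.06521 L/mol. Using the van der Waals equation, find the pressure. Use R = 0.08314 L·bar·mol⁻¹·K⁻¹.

P = RT/(V_m − b) − a/V_m²
RT/(V_m − b) = (0.08314)(326.5)/(1.735 − 0.06521) = 27.145/1.6698 = 16.256 bar
a/V_m² = 5.639/(1.735)² = 1.8733 bar
P = 16.256 − 1.8733 = 14.38 bar

P ≈ 14.38 bar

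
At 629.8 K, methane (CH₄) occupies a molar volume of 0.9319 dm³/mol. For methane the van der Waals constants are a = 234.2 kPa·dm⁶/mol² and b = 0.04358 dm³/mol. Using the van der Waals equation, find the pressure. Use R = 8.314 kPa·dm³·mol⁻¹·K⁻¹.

P = RT/(V_m − b) − a/V_m²
RT/(V_m − b) = (8.314)(629.8)/(0.9319 − 0.04358) = 5236.2/0.88832 = 5894.5 kPa
a/V_m² = 234.2/(0.9319)² = 269.68 kPa
P = 5894.5 − 269.68 = 5625 kPa

P ≈ 5625 kPa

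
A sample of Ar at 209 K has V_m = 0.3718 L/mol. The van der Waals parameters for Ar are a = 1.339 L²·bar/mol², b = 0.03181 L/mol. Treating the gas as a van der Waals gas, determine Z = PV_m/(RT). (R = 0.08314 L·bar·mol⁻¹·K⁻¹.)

P = RT/(V_m − b) − a/V_m² = (0.08314)(209)/(0.3718 − 0.03181) − 1.339/(0.3718)²
  = 17.376/0.33999 − 9.6864 = 51.107 − 9.6864 = 41.421 bar
Z = PV_m/(RT) = (41.421)(0.3718)/((0.08314)(209)) = 15.400/17.376 = 0.8863

Z ≈ 0.8863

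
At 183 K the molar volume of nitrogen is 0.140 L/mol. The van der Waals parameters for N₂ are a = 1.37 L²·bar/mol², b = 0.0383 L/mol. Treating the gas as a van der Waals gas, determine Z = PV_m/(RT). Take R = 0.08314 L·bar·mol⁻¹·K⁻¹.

Z ≈ 0.7334

P = RT/(V_m − b) − a/V_m² = (0.08314)(183)/(0.140 − 0.0383) − 1.37/(0.140)²
  = 15.215/0.10170 − 69.898 = 149.61 − 69.898 = 79.71 bar
Z = PV_m/(RT) = (79.71)(0.140)/((0.08314)(183)) = 11.159/15.215 = 0.7334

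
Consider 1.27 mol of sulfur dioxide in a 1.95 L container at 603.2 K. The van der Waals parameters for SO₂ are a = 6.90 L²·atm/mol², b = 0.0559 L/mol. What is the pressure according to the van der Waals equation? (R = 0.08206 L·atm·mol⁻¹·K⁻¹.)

P ≈ 30.53 atm

P = nRT/(V − nb) − a n²/V²
nRT/(V − nb) = (1.27)(0.08206)(603.2)/(1.95 − 1.27×0.0559) = 62.863/1.8790 = 33.456 atm
a n²/V² = (6.90)(1.27)²/(1.95)² = 2.9268 atm
P = 33.456 − 2.9268 = 30.53 atm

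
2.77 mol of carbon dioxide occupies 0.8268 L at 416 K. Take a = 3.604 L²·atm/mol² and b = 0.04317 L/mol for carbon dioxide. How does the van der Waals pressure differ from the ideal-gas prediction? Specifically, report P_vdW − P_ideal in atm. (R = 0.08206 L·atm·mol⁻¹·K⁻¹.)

Ideal: P_ideal = nRT/V = (2.77)(0.08206)(416)/0.8268 = 114.368 atm
vdW: P = nRT/(V − nb) − a n²/V² = 94.5594/0.707219 − 27.6531/0.683598 = 133.706 − 40.4523 = 93.254 atm
ΔP = 93.254 − 114.368 = -21.11 atm

ΔP ≈ -21.11 atm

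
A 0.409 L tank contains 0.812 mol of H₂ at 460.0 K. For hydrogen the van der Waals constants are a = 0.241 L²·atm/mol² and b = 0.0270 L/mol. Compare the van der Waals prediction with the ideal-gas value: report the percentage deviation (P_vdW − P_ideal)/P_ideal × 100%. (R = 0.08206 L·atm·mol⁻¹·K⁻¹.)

4.40 %

Ideal: P_ideal = nRT/V = (0.812)(0.08206)(460.0)/0.409 = 74.9414 atm
vdW: P = nRT/(V − nb) − a n²/V² = 30.6511/0.387076 − 0.158902/0.167281 = 79.1863 − 0.949911 = 78.2364 atm
% deviation = (78.2364 − 74.9414)/74.9414 × 100% = 4.40%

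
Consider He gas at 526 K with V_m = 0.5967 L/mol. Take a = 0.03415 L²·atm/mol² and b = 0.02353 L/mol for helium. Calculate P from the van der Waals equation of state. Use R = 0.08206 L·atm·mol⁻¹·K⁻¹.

P ≈ 75.21 atm

P = RT/(V_m − b) − a/V_m²
RT/(V_m − b) = (0.08206)(526)/(0.5967 − 0.02353) = 43.164/0.57317 = 75.308 atm
a/V_m² = 0.03415/(0.5967)² = 0.095913 atm
P = 75.308 − 0.095913 = 75.21 atm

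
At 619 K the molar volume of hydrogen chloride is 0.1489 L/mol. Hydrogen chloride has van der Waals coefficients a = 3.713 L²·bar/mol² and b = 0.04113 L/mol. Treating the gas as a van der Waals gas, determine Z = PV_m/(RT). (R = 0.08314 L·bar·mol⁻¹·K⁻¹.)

P = RT/(V_m − b) − a/V_m² = (0.08314)(619)/(0.1489 − 0.04113) − 3.713/(0.1489)²
  = 51.464/0.10777 − 167.47 = 477.54 − 167.47 = 310.07 bar
Z = PV_m/(RT) = (310.07)(0.1489)/((0.08314)(619)) = 46.169/51.464 = 0.8971

Z ≈ 0.8971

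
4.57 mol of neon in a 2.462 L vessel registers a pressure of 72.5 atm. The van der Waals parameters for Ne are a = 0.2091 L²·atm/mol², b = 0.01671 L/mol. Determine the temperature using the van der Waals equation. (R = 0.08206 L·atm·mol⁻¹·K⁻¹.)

T = (P + a n²/V²)(V − nb)/(nR)
P + a n²/V² = 72.5 + (0.2091)(4.57)²/(2.462)² = 73.220 atm
V − nb = 2.462 − (4.57)(0.01671) = 2.3856 L
T = (73.220)(2.3856)/((4.57)(0.08206)) = 465.8 K

T ≈ 465.8 K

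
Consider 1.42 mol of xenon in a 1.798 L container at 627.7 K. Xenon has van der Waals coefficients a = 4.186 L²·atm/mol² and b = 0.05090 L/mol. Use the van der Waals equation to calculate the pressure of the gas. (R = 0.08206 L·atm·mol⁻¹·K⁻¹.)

P ≈ 39.77 atm

P = nRT/(V − nb) − a n²/V²
nRT/(V − nb) = (1.42)(0.08206)(627.7)/(1.798 − 1.42×0.05090) = 73.143/1.7257 = 42.385 atm
a n²/V² = (4.186)(1.42)²/(1.798)² = 2.6109 atm
P = 42.385 − 2.6109 = 39.77 atm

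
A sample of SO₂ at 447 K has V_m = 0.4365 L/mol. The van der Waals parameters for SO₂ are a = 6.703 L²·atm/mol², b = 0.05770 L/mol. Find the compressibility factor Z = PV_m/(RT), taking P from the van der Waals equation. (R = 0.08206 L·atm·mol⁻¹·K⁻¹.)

P = RT/(V_m − b) − a/V_m² = (0.08206)(447)/(0.4365 − 0.05770) − 6.703/(0.4365)²
  = 36.681/0.37880 − 35.180 = 96.835 − 35.180 = 61.655 atm
Z = PV_m/(RT) = (61.655)(0.4365)/((0.08206)(447)) = 26.912/36.681 = 0.7337

Z ≈ 0.7337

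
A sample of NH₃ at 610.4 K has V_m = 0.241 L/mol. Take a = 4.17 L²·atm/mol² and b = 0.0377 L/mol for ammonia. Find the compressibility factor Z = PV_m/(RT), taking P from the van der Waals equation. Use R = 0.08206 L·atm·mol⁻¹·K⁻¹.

P = RT/(V_m − b) − a/V_m² = (0.08206)(610.4)/(0.241 − 0.0377) − 4.17/(0.241)²
  = 50.089/0.20330 − 71.796 = 246.38 − 71.796 = 174.58 atm
Z = PV_m/(RT) = (174.58)(0.241)/((0.08206)(610.4)) = 42.074/50.089 = 0.8400

Z ≈ 0.8400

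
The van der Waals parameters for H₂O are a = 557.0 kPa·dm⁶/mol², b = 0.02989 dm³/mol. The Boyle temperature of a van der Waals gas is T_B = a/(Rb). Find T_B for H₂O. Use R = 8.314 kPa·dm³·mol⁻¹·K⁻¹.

For a van der Waals gas the second virial coefficient B₂ = b − a/(RT) vanishes at T_B = a/(Rb).
T_B = 557.0/(8.314×0.02989) = 557.0/0.24851 = 2241 K

T_B ≈ 2241 K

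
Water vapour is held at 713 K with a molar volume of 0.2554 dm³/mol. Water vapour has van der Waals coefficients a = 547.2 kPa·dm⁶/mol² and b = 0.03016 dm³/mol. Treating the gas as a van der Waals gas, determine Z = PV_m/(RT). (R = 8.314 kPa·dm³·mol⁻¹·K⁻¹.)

Z ≈ 0.7725

P = RT/(V_m − b) − a/V_m² = (8.314)(713)/(0.2554 − 0.03016) − 547.2/(0.2554)²
  = 5927.9/0.22524 − 8388.9 = 26318 − 8388.9 = 17929 kPa
Z = PV_m/(RT) = (17929)(0.2554)/((8.314)(713)) = 4579.1/5927.9 = 0.7725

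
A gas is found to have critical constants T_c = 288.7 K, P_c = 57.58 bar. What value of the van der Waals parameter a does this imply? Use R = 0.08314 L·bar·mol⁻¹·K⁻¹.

a ≈ 4.221 L²·bar/mol²

From T_c = 8a/(27Rb) and P_c = a/(27b²): a = 27 R² T_c²/(64 P_c).
a = 27×(0.08314)²×(288.7)²/(64×57.58) = 15555/3685.1 = 4.221 L²·bar/mol²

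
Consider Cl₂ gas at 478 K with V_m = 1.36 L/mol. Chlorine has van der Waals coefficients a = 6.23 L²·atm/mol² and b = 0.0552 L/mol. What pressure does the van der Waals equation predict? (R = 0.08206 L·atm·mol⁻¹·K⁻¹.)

P ≈ 26.69 atm

P = RT/(V_m − b) − a/V_m²
RT/(V_m − b) = (0.08206)(478)/(1.36 − 0.0552) = 39.225/1.3048 = 30.062 atm
a/V_m² = 6.23/(1.36)² = 3.3683 atm
P = 30.062 − 3.3683 = 26.69 atm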